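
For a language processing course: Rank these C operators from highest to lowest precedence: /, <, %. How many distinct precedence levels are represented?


Looking up precedence for each operator:
  / -> precedence 6
  < -> precedence 4
  % -> precedence 6
Sorted highest to lowest: /, %, <
Distinct precedence values: [6, 4]
Number of distinct levels: 2

2


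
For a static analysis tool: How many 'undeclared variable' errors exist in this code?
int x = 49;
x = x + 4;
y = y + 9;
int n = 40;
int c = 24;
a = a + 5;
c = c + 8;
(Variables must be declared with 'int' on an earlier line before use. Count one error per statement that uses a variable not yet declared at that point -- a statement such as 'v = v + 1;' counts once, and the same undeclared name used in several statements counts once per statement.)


Scanning code line by line:
  Line 1: declare 'x' -> declared = ['x']
  Line 2: use 'x' -> OK (declared)
  Line 3: use 'y' -> ERROR (undeclared)
  Line 4: declare 'n' -> declared = ['n', 'x']
  Line 5: declare 'c' -> declared = ['c', 'n', 'x']
  Line 6: use 'a' -> ERROR (undeclared)
  Line 7: use 'c' -> OK (declared)
Total undeclared variable errors: 2

2


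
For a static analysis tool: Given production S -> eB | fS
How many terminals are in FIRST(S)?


Production: S -> eB | fS
Examining each alternative for leading terminals:
  S -> eB : first terminal = 'e'
  S -> fS : first terminal = 'f'
FIRST(S) = {e, f}
Count: 2

2


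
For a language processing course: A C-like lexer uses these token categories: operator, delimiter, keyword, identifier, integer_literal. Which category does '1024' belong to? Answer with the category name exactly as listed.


Token: '1024'
Checking categories:
  identifier: no
  integer_literal: YES
  operator: no
  keyword: no
  delimiter: no
Category: integer_literal

integer_literal


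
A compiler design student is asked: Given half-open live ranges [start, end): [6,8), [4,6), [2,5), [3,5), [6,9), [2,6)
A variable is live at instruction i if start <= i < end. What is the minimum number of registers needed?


Live ranges:
  Var0: [6, 8)
  Var1: [4, 6)
  Var2: [2, 5)
  Var3: [3, 5)
  Var4: [6, 9)
  Var5: [2, 6)
Sweep-line events (position, delta, active):
  pos=2 start -> active=1
  pos=2 start -> active=2
  pos=3 start -> active=3
  pos=4 start -> active=4
  pos=5 end -> active=3
  pos=5 end -> active=2
  pos=6 end -> active=1
  pos=6 end -> active=0
  pos=6 start -> active=1
  pos=6 start -> active=2
  pos=8 end -> active=1
  pos=9 end -> active=0
Maximum simultaneous active: 4
Minimum registers needed: 4

4


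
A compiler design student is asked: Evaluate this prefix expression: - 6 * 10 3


Parsing prefix expression: - 6 * 10 3
Step 1: Innermost operation '* 10 3'
  10 * 3 = 30
Step 2: Outer operation '- 6 [30]'
  6 - 30 = -24

-24


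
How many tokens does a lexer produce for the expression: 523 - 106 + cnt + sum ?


Scanning '523 - 106 + cnt + sum'
Token 1: '523' -> integer_literal
Token 2: '-' -> operator
Token 3: '106' -> integer_literal
Token 4: '+' -> operator
Token 5: 'cnt' -> identifier
Token 6: '+' -> operator
Token 7: 'sum' -> identifier
Total tokens: 7

7


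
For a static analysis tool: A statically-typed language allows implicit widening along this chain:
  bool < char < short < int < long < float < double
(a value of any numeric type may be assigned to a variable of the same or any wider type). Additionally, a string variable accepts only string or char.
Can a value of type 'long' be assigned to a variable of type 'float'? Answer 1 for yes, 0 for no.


Target variable type: float
Source value type: long
Numeric ranks: long=4, float=5
Widening allowed iff rank(source) <= rank(target): 4 <= 5? Yes
Result: 1

1


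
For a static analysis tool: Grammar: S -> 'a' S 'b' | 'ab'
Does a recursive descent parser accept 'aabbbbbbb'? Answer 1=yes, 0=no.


Grammar accepts strings of the form a^n b^n (n >= 1)
Word: 'aabbbbbbb'
Counting: 2 a's and 7 b's
Check: 2 == 7? No
Mismatch: a-count != b-count
Rejected

0


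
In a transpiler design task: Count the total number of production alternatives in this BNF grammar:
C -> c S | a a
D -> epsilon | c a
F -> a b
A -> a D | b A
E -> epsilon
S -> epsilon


Counting alternatives per rule:
  C: 2 alternative(s)
  D: 2 alternative(s)
  F: 1 alternative(s)
  A: 2 alternative(s)
  E: 1 alternative(s)
  S: 1 alternative(s)
Sum: 2 + 2 + 1 + 2 + 1 + 1 = 9

9


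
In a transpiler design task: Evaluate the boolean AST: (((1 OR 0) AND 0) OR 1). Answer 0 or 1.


Step 1: Evaluate inner node
  1 OR 0 = 1
Step 2: Evaluate next node
  1 AND 0 = 0
Step 3: Evaluate root node
  0 OR 1 = 1

1


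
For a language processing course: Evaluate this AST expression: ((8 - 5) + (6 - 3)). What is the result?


Expression: ((8 - 5) + (6 - 3))
Evaluating step by step:
  8 - 5 = 3
  6 - 3 = 3
  3 + 3 = 6
Result: 6

6


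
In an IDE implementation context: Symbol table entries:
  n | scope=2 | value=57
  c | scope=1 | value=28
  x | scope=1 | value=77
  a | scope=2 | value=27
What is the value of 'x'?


Searching symbol table for 'x':
  n | scope=2 | value=57
  c | scope=1 | value=28
  x | scope=1 | value=77 <- MATCH
  a | scope=2 | value=27
Found 'x' at scope 1 with value 77

77


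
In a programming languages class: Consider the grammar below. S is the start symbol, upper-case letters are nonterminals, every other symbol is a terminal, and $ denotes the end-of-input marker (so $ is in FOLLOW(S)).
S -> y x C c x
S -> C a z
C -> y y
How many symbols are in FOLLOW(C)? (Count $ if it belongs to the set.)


S is the start symbol and does not occur in any rule body, so FOLLOW(S) = {$}.
Examining every occurrence of C in a rule body:
  S -> y x C c x : C is followed by terminal 'c' -> add 'c'
  S -> C a z : C is followed by terminal 'a' -> add 'a'
  C -> y y : C does not occur in the body -> contributes nothing
FOLLOW(C) = {a, c}
Count: 2

2


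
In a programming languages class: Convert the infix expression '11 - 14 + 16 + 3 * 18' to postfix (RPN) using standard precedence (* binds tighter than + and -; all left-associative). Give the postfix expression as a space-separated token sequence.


Applying the shunting-yard algorithm:
  Operand 11 -> output
  Push '-' onto operator stack -> op-stack: [-]
  Operand 14 -> output
  See '+' (prec 1); top '-' (prec 1) >= it -> pop '-' to output
  Push '+' onto operator stack -> op-stack: [+]
  Operand 16 -> output
  See '+' (prec 1); top '+' (prec 1) >= it -> pop '+' to output
  Push '+' onto operator stack -> op-stack: [+]
  Operand 3 -> output
  Push '*' onto operator stack -> op-stack: [+, *]
  Operand 18 -> output
  End of input: pop '*' to output
  End of input: pop '+' to output
Postfix result: 11 14 - 16 + 3 18 * +

11 14 - 16 + 3 18 * +


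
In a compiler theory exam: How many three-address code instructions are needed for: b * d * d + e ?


Expression: b * d * d + e
Generating three-address code (respecting * over +/- precedence):
  Instruction 1: t1 = b * d
  Instruction 2: t2 = t1 * d
  Instruction 3: t3 = t2 + e
Total instructions: 3

3


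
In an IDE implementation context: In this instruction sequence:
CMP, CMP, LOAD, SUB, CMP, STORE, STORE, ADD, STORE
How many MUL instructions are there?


Scanning instruction sequence for MUL:
  Position 1: CMP
  Position 2: CMP
  Position 3: LOAD
  Position 4: SUB
  Position 5: CMP
  Position 6: STORE
  Position 7: STORE
  Position 8: ADD
  Position 9: STORE
Matches at positions: []
Total MUL count: 0

0


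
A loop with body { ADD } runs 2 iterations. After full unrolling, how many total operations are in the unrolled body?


Loop body operations: ADD (1 op per iteration)
Unrolling 2 iterations:
  Iteration 1: ADD (1 ops)
  Iteration 2: ADD (1 ops)
Total: 2 iterations * 1 ops/iter = 2 operations

2


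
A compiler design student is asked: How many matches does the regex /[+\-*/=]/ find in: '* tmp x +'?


Pattern: /[+\-*/=]/ (operators)
Input: '* tmp x +'
Scanning for matches:
  Match 1: '*'
  Match 2: '+'
Total matches: 2

2


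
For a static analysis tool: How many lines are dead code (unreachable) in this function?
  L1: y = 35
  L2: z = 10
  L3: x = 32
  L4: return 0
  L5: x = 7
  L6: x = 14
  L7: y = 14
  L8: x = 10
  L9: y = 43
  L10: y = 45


Analyzing control flow:
  L1: reachable (before return)
  L2: reachable (before return)
  L3: reachable (before return)
  L4: reachable (return statement)
  L5: DEAD (after return at L4)
  L6: DEAD (after return at L4)
  L7: DEAD (after return at L4)
  L8: DEAD (after return at L4)
  L9: DEAD (after return at L4)
  L10: DEAD (after return at L4)
Return at L4, total lines = 10
Dead lines: L5 through L10
Count: 6

6


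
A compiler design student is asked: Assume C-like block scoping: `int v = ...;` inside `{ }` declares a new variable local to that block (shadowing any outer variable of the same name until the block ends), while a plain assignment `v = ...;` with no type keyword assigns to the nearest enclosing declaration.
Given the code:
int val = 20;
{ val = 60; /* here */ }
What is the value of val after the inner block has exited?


Analyzing scoping rules:
Outer scope: declares val = 20
Inner block: 'val = 60;' has no type keyword, so it is an assignment to the outer val (no shadowing)
The assignment changed the outer variable itself, so the new value persists after the block -> 60
Result: 60

60


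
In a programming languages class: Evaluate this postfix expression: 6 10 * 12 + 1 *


Processing tokens left to right:
Push 6, Push 10
Pop 6 and 10, compute 6 * 10 = 60, push 60
Push 12
Pop 60 and 12, compute 60 + 12 = 72, push 72
Push 1
Pop 72 and 1, compute 72 * 1 = 72, push 72
Stack result: 72

72


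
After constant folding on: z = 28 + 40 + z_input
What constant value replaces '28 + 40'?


Identifying constant sub-expression:
  Original: z = 28 + 40 + z_input
  28 and 40 are both compile-time constants
  Evaluating: 28 + 40 = 68
  After folding: z = 68 + z_input

68


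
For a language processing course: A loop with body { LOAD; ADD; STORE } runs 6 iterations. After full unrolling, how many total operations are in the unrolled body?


Loop body operations: LOAD, ADD, STORE (3 ops per iteration)
Unrolling 6 iterations:
  Iteration 1: LOAD, ADD, STORE (3 ops)
  Iteration 2: LOAD, ADD, STORE (3 ops)
  Iteration 3: LOAD, ADD, STORE (3 ops)
  Iteration 4: LOAD, ADD, STORE (3 ops)
  Iteration 5: LOAD, ADD, STORE (3 ops)
  Iteration 6: LOAD, ADD, STORE (3 ops)
Total: 6 iterations * 3 ops/iter = 18 operations

18


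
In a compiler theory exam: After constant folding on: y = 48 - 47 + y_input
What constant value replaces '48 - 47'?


Identifying constant sub-expression:
  Original: y = 48 - 47 + y_input
  48 and 47 are both compile-time constants
  Evaluating: 48 - 47 = 1
  After folding: y = 1 + y_input

1


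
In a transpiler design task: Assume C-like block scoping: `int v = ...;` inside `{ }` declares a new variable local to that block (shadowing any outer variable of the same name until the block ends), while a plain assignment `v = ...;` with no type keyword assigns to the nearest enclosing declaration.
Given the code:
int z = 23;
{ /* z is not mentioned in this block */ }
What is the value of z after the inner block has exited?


Analyzing scoping rules:
Outer scope: declares z = 23
Inner block: z is neither redeclared nor assigned -> unchanged
After the block -> 23
Result: 23

23


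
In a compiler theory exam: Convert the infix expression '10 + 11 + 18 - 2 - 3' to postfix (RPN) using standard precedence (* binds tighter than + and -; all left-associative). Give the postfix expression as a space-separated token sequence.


Applying the shunting-yard algorithm:
  Operand 10 -> output
  Push '+' onto operator stack -> op-stack: [+]
  Operand 11 -> output
  See '+' (prec 1); top '+' (prec 1) >= it -> pop '+' to output
  Push '+' onto operator stack -> op-stack: [+]
  Operand 18 -> output
  See '-' (prec 1); top '+' (prec 1) >= it -> pop '+' to output
  Push '-' onto operator stack -> op-stack: [-]
  Operand 2 -> output
  See '-' (prec 1); top '-' (prec 1) >= it -> pop '-' to output
  Push '-' onto operator stack -> op-stack: [-]
  Operand 3 -> output
  End of input: pop '-' to output
Postfix result: 10 11 + 18 + 2 - 3 -

10 11 + 18 + 2 - 3 -


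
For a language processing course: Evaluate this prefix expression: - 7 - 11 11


Parsing prefix expression: - 7 - 11 11
Step 1: Innermost operation '- 11 11'
  11 - 11 = 0
Step 2: Outer operation '- 7 [0]'
  7 - 0 = 7

7


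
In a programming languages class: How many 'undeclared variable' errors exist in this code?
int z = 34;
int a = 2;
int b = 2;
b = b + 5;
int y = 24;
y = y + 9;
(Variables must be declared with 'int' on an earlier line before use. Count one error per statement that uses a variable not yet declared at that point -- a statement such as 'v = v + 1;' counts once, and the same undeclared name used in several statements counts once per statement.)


Scanning code line by line:
  Line 1: declare 'z' -> declared = ['z']
  Line 2: declare 'a' -> declared = ['a', 'z']
  Line 3: declare 'b' -> declared = ['a', 'b', 'z']
  Line 4: use 'b' -> OK (declared)
  Line 5: declare 'y' -> declared = ['a', 'b', 'y', 'z']
  Line 6: use 'y' -> OK (declared)
Total undeclared variable errors: 0

0


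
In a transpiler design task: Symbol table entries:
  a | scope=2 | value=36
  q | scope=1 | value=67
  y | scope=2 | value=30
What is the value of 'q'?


Searching symbol table for 'q':
  a | scope=2 | value=36
  q | scope=1 | value=67 <- MATCH
  y | scope=2 | value=30
Found 'q' at scope 1 with value 67

67


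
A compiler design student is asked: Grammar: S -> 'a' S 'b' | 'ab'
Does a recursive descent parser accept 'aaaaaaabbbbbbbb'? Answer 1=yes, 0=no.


Grammar accepts strings of the form a^n b^n (n >= 1)
Word: 'aaaaaaabbbbbbbb'
Counting: 7 a's and 8 b's
Check: 7 == 8? No
Mismatch: a-count != b-count
Rejected

0


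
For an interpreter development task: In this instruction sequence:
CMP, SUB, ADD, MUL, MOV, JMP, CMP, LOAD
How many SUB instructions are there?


Scanning instruction sequence for SUB:
  Position 1: CMP
  Position 2: SUB <- MATCH
  Position 3: ADD
  Position 4: MUL
  Position 5: MOV
  Position 6: JMP
  Position 7: CMP
  Position 8: LOAD
Matches at positions: [2]
Total SUB count: 1

1


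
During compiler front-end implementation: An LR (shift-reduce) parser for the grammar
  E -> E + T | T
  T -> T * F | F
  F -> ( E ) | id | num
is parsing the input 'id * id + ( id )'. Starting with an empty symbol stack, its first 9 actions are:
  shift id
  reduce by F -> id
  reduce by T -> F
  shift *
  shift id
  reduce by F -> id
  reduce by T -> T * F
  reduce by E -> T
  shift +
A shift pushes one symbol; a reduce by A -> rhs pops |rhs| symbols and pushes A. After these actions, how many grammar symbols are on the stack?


Tracking the symbol stack through each action:
  Action 1: shift 'id' : push -> stack = [id] (size 1)
  Action 2: reduce by F -> id : pop 1, push F -> stack = [F] (size 1)
  Action 3: reduce by T -> F : pop 1, push T -> stack = [T] (size 1)
  Action 4: shift '*' : push -> stack = [T, *] (size 2)
  Action 5: shift 'id' : push -> stack = [T, *, id] (size 3)
  Action 6: reduce by F -> id : pop 1, push F -> stack = [T, *, F] (size 3)
  Action 7: reduce by T -> T * F : pop 3, push T -> stack = [T] (size 1)
  Action 8: reduce by E -> T : pop 1, push E -> stack = [E] (size 1)
  Action 9: shift '+' : push -> stack = [E, +] (size 2)
Final stack size: 2

2


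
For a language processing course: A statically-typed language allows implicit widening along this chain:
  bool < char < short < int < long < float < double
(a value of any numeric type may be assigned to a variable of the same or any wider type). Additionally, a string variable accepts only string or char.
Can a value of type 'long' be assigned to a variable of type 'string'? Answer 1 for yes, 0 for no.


Target variable type: string
Source value type: long
Rule: string accepts only {string, char}
  source 'long' in {string, char}? No
Result: 0

0


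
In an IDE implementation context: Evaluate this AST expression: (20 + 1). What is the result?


Expression: (20 + 1)
Evaluating step by step:
  20 + 1 = 21
Result: 21

21


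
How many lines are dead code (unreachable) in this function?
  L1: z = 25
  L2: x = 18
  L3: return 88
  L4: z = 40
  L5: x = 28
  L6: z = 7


Analyzing control flow:
  L1: reachable (before return)
  L2: reachable (before return)
  L3: reachable (return statement)
  L4: DEAD (after return at L3)
  L5: DEAD (after return at L3)
  L6: DEAD (after return at L3)
Return at L3, total lines = 6
Dead lines: L4 through L6
Count: 3

3


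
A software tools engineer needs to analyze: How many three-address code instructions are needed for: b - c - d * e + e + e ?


Expression: b - c - d * e + e + e
Generating three-address code (respecting * over +/- precedence):
  Instruction 1: t1 = d * e
  Instruction 2: t2 = b - c
  Instruction 3: t3 = t2 - t1
  Instruction 4: t4 = t3 + e
  Instruction 5: t5 = t4 + e
Total instructions: 5

5


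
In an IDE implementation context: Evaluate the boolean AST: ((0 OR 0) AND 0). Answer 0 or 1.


Step 1: Evaluate inner node
  0 OR 0 = 0
Step 2: Evaluate root node
  0 AND 0 = 0

0


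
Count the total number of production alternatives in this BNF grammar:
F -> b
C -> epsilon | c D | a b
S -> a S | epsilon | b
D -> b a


Counting alternatives per rule:
  F: 1 alternative(s)
  C: 3 alternative(s)
  S: 3 alternative(s)
  D: 1 alternative(s)
Sum: 1 + 3 + 3 + 1 = 8

8


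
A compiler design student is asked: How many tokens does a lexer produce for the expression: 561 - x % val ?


Scanning '561 - x % val'
Token 1: '561' -> integer_literal
Token 2: '-' -> operator
Token 3: 'x' -> identifier
Token 4: '%' -> operator
Token 5: 'val' -> identifier
Total tokens: 5

5


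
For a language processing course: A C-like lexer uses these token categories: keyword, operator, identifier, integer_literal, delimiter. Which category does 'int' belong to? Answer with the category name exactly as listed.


Token: 'int'
Checking categories:
  identifier: no
  integer_literal: no
  operator: no
  keyword: YES
  delimiter: no
Category: keyword

keyword


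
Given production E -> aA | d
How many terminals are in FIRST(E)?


Production: E -> aA | d
Examining each alternative for leading terminals:
  E -> aA : first terminal = 'a'
  E -> d : first terminal = 'd'
FIRST(E) = {a, d}
Count: 2

2


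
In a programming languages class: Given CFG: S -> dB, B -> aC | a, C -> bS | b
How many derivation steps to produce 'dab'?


Grammar: S -> dB, B -> aC | a, C -> bS | b
Deriving 'dab':
Step 1: S -> dB => dB
Step 2: B -> aC => daC
Step 3: C -> b => dab
Total derivation steps: 3

3


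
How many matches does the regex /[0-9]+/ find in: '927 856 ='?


Pattern: /[0-9]+/ (int literals)
Input: '927 856 ='
Scanning for matches:
  Match 1: '927'
  Match 2: '856'
Total matches: 2

2


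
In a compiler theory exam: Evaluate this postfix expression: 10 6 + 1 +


Processing tokens left to right:
Push 10, Push 6
Pop 10 and 6, compute 10 + 6 = 16, push 16
Push 1
Pop 16 and 1, compute 16 + 1 = 17, push 17
Stack result: 17

17


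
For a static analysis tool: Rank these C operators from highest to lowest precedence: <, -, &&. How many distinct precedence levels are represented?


Looking up precedence for each operator:
  < -> precedence 4
  - -> precedence 5
  && -> precedence 2
Sorted highest to lowest: -, <, &&
Distinct precedence values: [5, 4, 2]
Number of distinct levels: 3

3


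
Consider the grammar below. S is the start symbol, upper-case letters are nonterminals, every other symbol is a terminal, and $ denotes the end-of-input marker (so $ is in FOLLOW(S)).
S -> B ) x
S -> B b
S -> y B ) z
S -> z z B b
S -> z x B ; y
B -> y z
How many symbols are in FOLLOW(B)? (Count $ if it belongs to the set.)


S is the start symbol and does not occur in any rule body, so FOLLOW(S) = {$}.
Examining every occurrence of B in a rule body:
  S -> B ) x : B is followed by terminal ')' -> add ')'
  S -> B b : B is followed by terminal 'b' -> add 'b'
  S -> y B ) z : B is followed by terminal ')' -> add ')' (already in the set)
  S -> z z B b : B is followed by terminal 'b' -> add 'b' (already in the set)
  S -> z x B ; y : B is followed by terminal ';' -> add ';'
  B -> y z : B does not occur in the body -> contributes nothing
FOLLOW(B) = {), ;, b}
Count: 3

3


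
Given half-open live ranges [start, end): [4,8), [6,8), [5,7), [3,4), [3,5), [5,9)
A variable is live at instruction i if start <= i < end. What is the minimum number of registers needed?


Live ranges:
  Var0: [4, 8)
  Var1: [6, 8)
  Var2: [5, 7)
  Var3: [3, 4)
  Var4: [3, 5)
  Var5: [5, 9)
Sweep-line events (position, delta, active):
  pos=3 start -> active=1
  pos=3 start -> active=2
  pos=4 end -> active=1
  pos=4 start -> active=2
  pos=5 end -> active=1
  pos=5 start -> active=2
  pos=5 start -> active=3
  pos=6 start -> active=4
  pos=7 end -> active=3
  pos=8 end -> active=2
  pos=8 end -> active=1
  pos=9 end -> active=0
Maximum simultaneous active: 4
Minimum registers needed: 4

4


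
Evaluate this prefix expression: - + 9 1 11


Parsing prefix expression: - + 9 1 11
Step 1: Innermost operation '+ 9 1'
  9 + 1 = 10
Step 2: Outer operation '- [10] 11'
  10 - 11 = -1

-1


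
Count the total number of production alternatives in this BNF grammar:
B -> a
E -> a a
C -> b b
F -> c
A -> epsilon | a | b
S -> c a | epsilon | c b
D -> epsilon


Counting alternatives per rule:
  B: 1 alternative(s)
  E: 1 alternative(s)
  C: 1 alternative(s)
  F: 1 alternative(s)
  A: 3 alternative(s)
  S: 3 alternative(s)
  D: 1 alternative(s)
Sum: 1 + 1 + 1 + 1 + 3 + 3 + 1 = 11

11


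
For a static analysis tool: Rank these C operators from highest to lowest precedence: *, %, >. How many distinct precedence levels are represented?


Looking up precedence for each operator:
  * -> precedence 6
  % -> precedence 6
  > -> precedence 4
Sorted highest to lowest: *, %, >
Distinct precedence values: [6, 4]
Number of distinct levels: 2

2


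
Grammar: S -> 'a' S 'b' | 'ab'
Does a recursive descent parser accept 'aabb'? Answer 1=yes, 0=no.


Grammar accepts strings of the form a^n b^n (n >= 1)
Word: 'aabb'
Counting: 2 a's and 2 b's
Check: 2 == 2? Yes
Derivation (S -> aSb applied 1 time(s), then S -> ab): S => aSb => aabb
Accepted

1


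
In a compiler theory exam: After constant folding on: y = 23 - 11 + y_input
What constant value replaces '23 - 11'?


Identifying constant sub-expression:
  Original: y = 23 - 11 + y_input
  23 and 11 are both compile-time constants
  Evaluating: 23 - 11 = 12
  After folding: y = 12 + y_input

12


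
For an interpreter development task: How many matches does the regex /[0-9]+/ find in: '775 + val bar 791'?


Pattern: /[0-9]+/ (int literals)
Input: '775 + val bar 791'
Scanning for matches:
  Match 1: '775'
  Match 2: '791'
Total matches: 2

2


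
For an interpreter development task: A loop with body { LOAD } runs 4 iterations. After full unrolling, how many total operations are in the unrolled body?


Loop body operations: LOAD (1 op per iteration)
Unrolling 4 iterations:
  Iteration 1: LOAD (1 ops)
  Iteration 2: LOAD (1 ops)
  Iteration 3: LOAD (1 ops)
  Iteration 4: LOAD (1 ops)
Total: 4 iterations * 1 ops/iter = 4 operations

4


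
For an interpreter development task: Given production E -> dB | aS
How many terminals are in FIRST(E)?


Production: E -> dB | aS
Examining each alternative for leading terminals:
  E -> dB : first terminal = 'd'
  E -> aS : first terminal = 'a'
FIRST(E) = {a, d}
Count: 2

2


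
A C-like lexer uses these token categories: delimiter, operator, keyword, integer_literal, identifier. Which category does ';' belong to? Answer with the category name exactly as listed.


Token: ';'
Checking categories:
  identifier: no
  integer_literal: no
  operator: no
  keyword: no
  delimiter: YES
Category: delimiter

delimiter


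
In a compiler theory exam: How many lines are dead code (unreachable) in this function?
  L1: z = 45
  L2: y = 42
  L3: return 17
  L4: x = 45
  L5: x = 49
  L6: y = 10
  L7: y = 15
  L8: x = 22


Analyzing control flow:
  L1: reachable (before return)
  L2: reachable (before return)
  L3: reachable (return statement)
  L4: DEAD (after return at L3)
  L5: DEAD (after return at L3)
  L6: DEAD (after return at L3)
  L7: DEAD (after return at L3)
  L8: DEAD (after return at L3)
Return at L3, total lines = 8
Dead lines: L4 through L8
Count: 5

5


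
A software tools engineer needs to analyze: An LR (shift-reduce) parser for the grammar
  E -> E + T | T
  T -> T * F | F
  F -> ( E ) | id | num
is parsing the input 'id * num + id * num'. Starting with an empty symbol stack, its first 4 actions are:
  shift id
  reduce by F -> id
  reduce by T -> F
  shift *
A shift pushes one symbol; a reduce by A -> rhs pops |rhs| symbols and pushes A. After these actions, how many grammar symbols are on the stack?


Tracking the symbol stack through each action:
  Action 1: shift 'id' : push -> stack = [id] (size 1)
  Action 2: reduce by F -> id : pop 1, push F -> stack = [F] (size 1)
  Action 3: reduce by T -> F : pop 1, push T -> stack = [T] (size 1)
  Action 4: shift '*' : push -> stack = [T, *] (size 2)
Final stack size: 2

2


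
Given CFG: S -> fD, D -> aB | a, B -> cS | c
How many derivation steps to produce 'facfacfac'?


Grammar: S -> fD, D -> aB | a, B -> cS | c
Deriving 'facfacfac':
Step 1: S -> fD => fD
Step 2: D -> aB => faB
Step 3: B -> cS => facS
Step 4: S -> fD => facfD
Step 5: D -> aB => facfaB
Step 6: B -> cS => facfacS
Step 7: S -> fD => facfacfD
Step 8: D -> aB => facfacfaB
Step 9: B -> c => facfacfac
Total derivation steps: 9

9


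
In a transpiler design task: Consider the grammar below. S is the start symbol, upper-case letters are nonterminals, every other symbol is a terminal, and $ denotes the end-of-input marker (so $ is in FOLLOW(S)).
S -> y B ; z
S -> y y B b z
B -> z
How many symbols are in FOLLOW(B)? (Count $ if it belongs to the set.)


S is the start symbol and does not occur in any rule body, so FOLLOW(S) = {$}.
Examining every occurrence of B in a rule body:
  S -> y B ; z : B is followed by terminal ';' -> add ';'
  S -> y y B b z : B is followed by terminal 'b' -> add 'b'
  B -> z : B does not occur in the body -> contributes nothing
FOLLOW(B) = {;, b}
Count: 2

2


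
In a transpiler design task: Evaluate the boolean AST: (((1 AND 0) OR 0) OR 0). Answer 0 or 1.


Step 1: Evaluate inner node
  1 AND 0 = 0
Step 2: Evaluate next node
  0 OR 0 = 0
Step 3: Evaluate root node
  0 OR 0 = 0

0


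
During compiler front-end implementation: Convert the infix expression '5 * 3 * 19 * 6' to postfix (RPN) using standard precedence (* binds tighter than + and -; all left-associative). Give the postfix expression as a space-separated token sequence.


Applying the shunting-yard algorithm:
  Operand 5 -> output
  Push '*' onto operator stack -> op-stack: [*]
  Operand 3 -> output
  See '*' (prec 2); top '*' (prec 2) >= it -> pop '*' to output
  Push '*' onto operator stack -> op-stack: [*]
  Operand 19 -> output
  See '*' (prec 2); top '*' (prec 2) >= it -> pop '*' to output
  Push '*' onto operator stack -> op-stack: [*]
  Operand 6 -> output
  End of input: pop '*' to output
Postfix result: 5 3 * 19 * 6 *

5 3 * 19 * 6 *


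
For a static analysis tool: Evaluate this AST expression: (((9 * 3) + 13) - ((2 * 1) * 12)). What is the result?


Expression: (((9 * 3) + 13) - ((2 * 1) * 12))
Evaluating step by step:
  9 * 3 = 27
  27 + 13 = 40
  2 * 1 = 2
  2 * 12 = 24
  40 - 24 = 16
Result: 16

16


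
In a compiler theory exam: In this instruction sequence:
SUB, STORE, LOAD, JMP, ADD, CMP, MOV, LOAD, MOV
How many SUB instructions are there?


Scanning instruction sequence for SUB:
  Position 1: SUB <- MATCH
  Position 2: STORE
  Position 3: LOAD
  Position 4: JMP
  Position 5: ADD
  Position 6: CMP
  Position 7: MOV
  Position 8: LOAD
  Position 9: MOV
Matches at positions: [1]
Total SUB count: 1

1


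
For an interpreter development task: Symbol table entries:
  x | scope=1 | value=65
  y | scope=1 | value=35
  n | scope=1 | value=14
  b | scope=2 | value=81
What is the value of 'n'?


Searching symbol table for 'n':
  x | scope=1 | value=65
  y | scope=1 | value=35
  n | scope=1 | value=14 <- MATCH
  b | scope=2 | value=81
Found 'n' at scope 1 with value 14

14


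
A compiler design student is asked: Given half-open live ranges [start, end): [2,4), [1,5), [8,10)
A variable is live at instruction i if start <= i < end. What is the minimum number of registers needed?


Live ranges:
  Var0: [2, 4)
  Var1: [1, 5)
  Var2: [8, 10)
Sweep-line events (position, delta, active):
  pos=1 start -> active=1
  pos=2 start -> active=2
  pos=4 end -> active=1
  pos=5 end -> active=0
  pos=8 start -> active=1
  pos=10 end -> active=0
Maximum simultaneous active: 2
Minimum registers needed: 2

2


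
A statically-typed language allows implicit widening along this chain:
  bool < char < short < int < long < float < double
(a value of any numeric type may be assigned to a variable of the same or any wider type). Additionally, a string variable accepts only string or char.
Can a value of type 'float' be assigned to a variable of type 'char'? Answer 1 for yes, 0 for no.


Target variable type: char
Source value type: float
Numeric ranks: float=5, char=1
Widening allowed iff rank(source) <= rank(target): 5 <= 1? No
Result: 0

0


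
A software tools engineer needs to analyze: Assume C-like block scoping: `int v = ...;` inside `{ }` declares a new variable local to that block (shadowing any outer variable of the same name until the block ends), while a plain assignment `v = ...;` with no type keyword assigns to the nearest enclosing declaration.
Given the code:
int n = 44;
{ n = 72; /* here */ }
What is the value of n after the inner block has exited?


Analyzing scoping rules:
Outer scope: declares n = 44
Inner block: 'n = 72;' has no type keyword, so it is an assignment to the outer n (no shadowing)
The assignment changed the outer variable itself, so the new value persists after the block -> 72
Result: 72

72


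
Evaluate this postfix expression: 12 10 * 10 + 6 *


Processing tokens left to right:
Push 12, Push 10
Pop 12 and 10, compute 12 * 10 = 120, push 120
Push 10
Pop 120 and 10, compute 120 + 10 = 130, push 130
Push 6
Pop 130 and 6, compute 130 * 6 = 780, push 780
Stack result: 780

780


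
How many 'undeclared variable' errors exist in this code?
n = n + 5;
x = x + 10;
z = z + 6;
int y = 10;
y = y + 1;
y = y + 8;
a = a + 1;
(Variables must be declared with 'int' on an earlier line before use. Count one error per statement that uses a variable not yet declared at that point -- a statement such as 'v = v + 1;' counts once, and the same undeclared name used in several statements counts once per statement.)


Scanning code line by line:
  Line 1: use 'n' -> ERROR (undeclared)
  Line 2: use 'x' -> ERROR (undeclared)
  Line 3: use 'z' -> ERROR (undeclared)
  Line 4: declare 'y' -> declared = ['y']
  Line 5: use 'y' -> OK (declared)
  Line 6: use 'y' -> OK (declared)
  Line 7: use 'a' -> ERROR (undeclared)
Total undeclared variable errors: 4

4


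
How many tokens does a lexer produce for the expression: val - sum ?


Scanning 'val - sum'
Token 1: 'val' -> identifier
Token 2: '-' -> operator
Token 3: 'sum' -> identifier
Total tokens: 3

3


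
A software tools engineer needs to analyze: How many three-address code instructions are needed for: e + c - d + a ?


Expression: e + c - d + a
Generating three-address code (respecting * over +/- precedence):
  Instruction 1: t1 = e + c
  Instruction 2: t2 = t1 - d
  Instruction 3: t3 = t2 + a
Total instructions: 3

3


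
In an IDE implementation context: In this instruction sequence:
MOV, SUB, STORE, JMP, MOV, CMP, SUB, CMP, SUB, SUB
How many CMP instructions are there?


Scanning instruction sequence for CMP:
  Position 1: MOV
  Position 2: SUB
  Position 3: STORE
  Position 4: JMP
  Position 5: MOV
  Position 6: CMP <- MATCH
  Position 7: SUB
  Position 8: CMP <- MATCH
  Position 9: SUB
  Position 10: SUB
Matches at positions: [6, 8]
Total CMP count: 2

2


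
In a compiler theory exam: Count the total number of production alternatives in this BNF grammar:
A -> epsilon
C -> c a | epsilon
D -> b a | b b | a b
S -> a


Counting alternatives per rule:
  A: 1 alternative(s)
  C: 2 alternative(s)
  D: 3 alternative(s)
  S: 1 alternative(s)
Sum: 1 + 2 + 3 + 1 = 7

7


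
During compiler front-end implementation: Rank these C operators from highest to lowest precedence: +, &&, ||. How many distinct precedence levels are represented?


Looking up precedence for each operator:
  + -> precedence 5
  && -> precedence 2
  || -> precedence 1
Sorted highest to lowest: +, &&, ||
Distinct precedence values: [5, 2, 1]
Number of distinct levels: 3

3


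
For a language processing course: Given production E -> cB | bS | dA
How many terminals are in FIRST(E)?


Production: E -> cB | bS | dA
Examining each alternative for leading terminals:
  E -> cB : first terminal = 'c'
  E -> bS : first terminal = 'b'
  E -> dA : first terminal = 'd'
FIRST(E) = {b, c, d}
Count: 3

3


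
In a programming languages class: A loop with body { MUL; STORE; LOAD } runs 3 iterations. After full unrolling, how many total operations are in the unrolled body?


Loop body operations: MUL, STORE, LOAD (3 ops per iteration)
Unrolling 3 iterations:
  Iteration 1: MUL, STORE, LOAD (3 ops)
  Iteration 2: MUL, STORE, LOAD (3 ops)
  Iteration 3: MUL, STORE, LOAD (3 ops)
Total: 3 iterations * 3 ops/iter = 9 operations

9


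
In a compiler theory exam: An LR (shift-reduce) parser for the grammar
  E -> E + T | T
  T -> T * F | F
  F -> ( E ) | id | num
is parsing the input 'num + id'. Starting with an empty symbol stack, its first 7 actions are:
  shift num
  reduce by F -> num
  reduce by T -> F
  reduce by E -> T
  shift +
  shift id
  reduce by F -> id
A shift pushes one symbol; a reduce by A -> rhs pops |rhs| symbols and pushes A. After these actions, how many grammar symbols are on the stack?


Tracking the symbol stack through each action:
  Action 1: shift 'num' : push -> stack = [num] (size 1)
  Action 2: reduce by F -> num : pop 1, push F -> stack = [F] (size 1)
  Action 3: reduce by T -> F : pop 1, push T -> stack = [T] (size 1)
  Action 4: reduce by E -> T : pop 1, push E -> stack = [E] (size 1)
  Action 5: shift '+' : push -> stack = [E, +] (size 2)
  Action 6: shift 'id' : push -> stack = [E, +, id] (size 3)
  Action 7: reduce by F -> id : pop 1, push F -> stack = [E, +, F] (size 3)
Final stack size: 3

3


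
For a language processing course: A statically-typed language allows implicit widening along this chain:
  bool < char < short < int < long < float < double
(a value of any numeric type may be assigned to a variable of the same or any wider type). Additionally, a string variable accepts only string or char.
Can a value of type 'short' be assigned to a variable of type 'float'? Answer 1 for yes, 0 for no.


Target variable type: float
Source value type: short
Numeric ranks: short=2, float=5
Widening allowed iff rank(source) <= rank(target): 2 <= 5? Yes
Result: 1

1


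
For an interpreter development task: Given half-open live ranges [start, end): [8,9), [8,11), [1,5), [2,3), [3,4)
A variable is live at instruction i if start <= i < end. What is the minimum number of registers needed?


Live ranges:
  Var0: [8, 9)
  Var1: [8, 11)
  Var2: [1, 5)
  Var3: [2, 3)
  Var4: [3, 4)
Sweep-line events (position, delta, active):
  pos=1 start -> active=1
  pos=2 start -> active=2
  pos=3 end -> active=1
  pos=3 start -> active=2
  pos=4 end -> active=1
  pos=5 end -> active=0
  pos=8 start -> active=1
  pos=8 start -> active=2
  pos=9 end -> active=1
  pos=11 end -> active=0
Maximum simultaneous active: 2
Minimum registers needed: 2

2


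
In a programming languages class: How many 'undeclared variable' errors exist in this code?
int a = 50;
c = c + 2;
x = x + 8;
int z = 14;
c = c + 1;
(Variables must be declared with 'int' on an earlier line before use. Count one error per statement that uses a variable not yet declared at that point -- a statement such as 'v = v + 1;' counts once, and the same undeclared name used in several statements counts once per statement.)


Scanning code line by line:
  Line 1: declare 'a' -> declared = ['a']
  Line 2: use 'c' -> ERROR (undeclared)
  Line 3: use 'x' -> ERROR (undeclared)
  Line 4: declare 'z' -> declared = ['a', 'z']
  Line 5: use 'c' -> ERROR (undeclared)
Total undeclared variable errors: 3

3


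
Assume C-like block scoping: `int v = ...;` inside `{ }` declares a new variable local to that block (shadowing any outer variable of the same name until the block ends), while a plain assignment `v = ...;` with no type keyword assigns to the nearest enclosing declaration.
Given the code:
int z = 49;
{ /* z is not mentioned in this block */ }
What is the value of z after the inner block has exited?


Analyzing scoping rules:
Outer scope: declares z = 49
Inner block: z is neither redeclared nor assigned -> unchanged
After the block -> 49
Result: 49

49


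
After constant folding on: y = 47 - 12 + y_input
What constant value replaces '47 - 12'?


Identifying constant sub-expression:
  Original: y = 47 - 12 + y_input
  47 and 12 are both compile-time constants
  Evaluating: 47 - 12 = 35
  After folding: y = 35 + y_input

35


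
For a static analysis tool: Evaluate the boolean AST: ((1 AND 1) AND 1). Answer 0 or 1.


Step 1: Evaluate inner node
  1 AND 1 = 1
Step 2: Evaluate root node
  1 AND 1 = 1

1


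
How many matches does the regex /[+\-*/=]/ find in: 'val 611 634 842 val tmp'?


Pattern: /[+\-*/=]/ (operators)
Input: 'val 611 634 842 val tmp'
Scanning for matches:
Total matches: 0

0


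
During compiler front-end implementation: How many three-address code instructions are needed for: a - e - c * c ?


Expression: a - e - c * c
Generating three-address code (respecting * over +/- precedence):
  Instruction 1: t1 = c * c
  Instruction 2: t2 = a - e
  Instruction 3: t3 = t2 - t1
Total instructions: 3

3


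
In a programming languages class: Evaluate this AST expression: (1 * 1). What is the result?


Expression: (1 * 1)
Evaluating step by step:
  1 * 1 = 1
Result: 1

1


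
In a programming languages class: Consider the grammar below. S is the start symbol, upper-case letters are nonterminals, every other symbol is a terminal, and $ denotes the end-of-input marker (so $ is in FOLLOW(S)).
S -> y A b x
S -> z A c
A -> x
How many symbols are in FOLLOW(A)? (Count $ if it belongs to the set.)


S is the start symbol and does not occur in any rule body, so FOLLOW(S) = {$}.
Examining every occurrence of A in a rule body:
  S -> y A b x : A is followed by terminal 'b' -> add 'b'
  S -> z A c : A is followed by terminal 'c' -> add 'c'
  A -> x : A does not occur in the body -> contributes nothing
FOLLOW(A) = {b, c}
Count: 2

2


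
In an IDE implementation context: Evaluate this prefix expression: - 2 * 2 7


Parsing prefix expression: - 2 * 2 7
Step 1: Innermost operation '* 2 7'
  2 * 7 = 14
Step 2: Outer operation '- 2 [14]'
  2 - 14 = -12

-12


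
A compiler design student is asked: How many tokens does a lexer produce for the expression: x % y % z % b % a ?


Scanning 'x % y % z % b % a'
Token 1: 'x' -> identifier
Token 2: '%' -> operator
Token 3: 'y' -> identifier
Token 4: '%' -> operator
Token 5: 'z' -> identifier
Token 6: '%' -> operator
Token 7: 'b' -> identifier
Token 8: '%' -> operator
Token 9: 'a' -> identifier
Total tokens: 9

9


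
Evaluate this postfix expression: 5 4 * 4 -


Processing tokens left to right:
Push 5, Push 4
Pop 5 and 4, compute 5 * 4 = 20, push 20
Push 4
Pop 20 and 4, compute 20 - 4 = 16, push 16
Stack result: 16

16
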